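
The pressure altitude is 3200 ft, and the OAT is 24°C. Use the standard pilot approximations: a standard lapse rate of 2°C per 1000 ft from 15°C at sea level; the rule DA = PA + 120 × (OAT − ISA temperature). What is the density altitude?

ISA temperature at 3200 ft = 15 − 2 × (3200/1000) = 8.6°C.
ISA deviation = 24 − 8.6 = +15.4°C.
Density altitude = 3200 + 120 × (15.4) = 3200 + (+1848) = 5048 ft.

5048 ft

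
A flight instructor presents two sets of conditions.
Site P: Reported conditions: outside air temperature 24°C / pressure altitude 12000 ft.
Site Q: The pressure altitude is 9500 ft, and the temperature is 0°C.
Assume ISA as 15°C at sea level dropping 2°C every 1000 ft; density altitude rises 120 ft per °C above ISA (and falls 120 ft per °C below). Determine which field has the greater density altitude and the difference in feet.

Site P: ISA temp = -9°C, deviation +33°C, DA = 12000 + 120 × 33 = 15960 ft.
Site Q: ISA temp = -4°C, deviation +4°C, DA = 9500 + 120 × 4 = 9980 ft.
Site P is higher by 15960 − 9980 = 5980 ft.

Site P by 5980 ft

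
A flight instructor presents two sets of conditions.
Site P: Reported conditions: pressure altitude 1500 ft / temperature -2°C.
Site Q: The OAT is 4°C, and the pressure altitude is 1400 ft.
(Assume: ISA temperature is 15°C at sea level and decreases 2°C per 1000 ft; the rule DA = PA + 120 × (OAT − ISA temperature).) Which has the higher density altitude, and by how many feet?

Site Q by 596 ft

Site P: ISA temp = 12°C, deviation -14°C, DA = 1500 + 120 × (-14) = -180 ft.
Site Q: ISA temp = 12.2°C, deviation -8.2°C, DA = 1400 + 120 × (-8.2) = 416 ft.
Site Q is higher by 416 − (-180) = 596 ft.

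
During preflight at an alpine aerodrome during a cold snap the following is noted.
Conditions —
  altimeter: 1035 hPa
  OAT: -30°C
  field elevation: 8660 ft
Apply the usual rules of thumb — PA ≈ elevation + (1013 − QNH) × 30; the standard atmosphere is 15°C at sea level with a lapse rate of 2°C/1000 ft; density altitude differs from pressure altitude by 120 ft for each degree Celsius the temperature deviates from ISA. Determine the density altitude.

Pressure altitude = 8660 + (1013 − 1035) × 30 = 8660 + (-660) = 8000 ft.
ISA temperature at 8000 ft = 15 − 2 × (8000/1000) = -1°C.
ISA deviation = -30 − (-1) = -29°C.
Density altitude = 8000 + 120 × (-29) = 4520 ft.

4520 ft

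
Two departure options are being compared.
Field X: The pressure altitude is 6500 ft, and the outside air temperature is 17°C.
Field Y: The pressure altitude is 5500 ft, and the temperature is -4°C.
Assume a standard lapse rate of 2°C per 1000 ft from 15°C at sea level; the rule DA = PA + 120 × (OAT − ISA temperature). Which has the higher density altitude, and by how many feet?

Field X by 3760 ft

Field X: ISA temp = 2°C, deviation +15°C, DA = 6500 + 120 × 15 = 8300 ft.
Field Y: ISA temp = 4°C, deviation -8°C, DA = 5500 + 120 × (-8) = 4540 ft.
Field X is higher by 8300 − 4540 = 3760 ft.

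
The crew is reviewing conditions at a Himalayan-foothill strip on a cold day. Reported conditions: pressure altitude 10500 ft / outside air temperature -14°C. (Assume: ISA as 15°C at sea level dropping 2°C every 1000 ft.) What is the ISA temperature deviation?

ISA temperature at 10500 ft = 15 − 2 × (10500/1000) = -6°C.
Deviation = OAT − ISA = -14 − (-6) = -8°C.

ISA-8°C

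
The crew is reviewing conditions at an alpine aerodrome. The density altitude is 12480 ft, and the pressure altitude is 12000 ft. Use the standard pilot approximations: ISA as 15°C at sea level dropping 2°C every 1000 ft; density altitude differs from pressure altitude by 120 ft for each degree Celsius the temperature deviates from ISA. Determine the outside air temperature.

Density altitude − pressure altitude = 12480 − 12000 = +480 ft.
At 120 ft/°C that is an ISA deviation of 480/120 = +4°C.
ISA temperature at 12000 ft = 15 − 2 × (12000/1000) = -9°C.
OAT = ISA + deviation = -9 + (+4) = -5°C.

-5°C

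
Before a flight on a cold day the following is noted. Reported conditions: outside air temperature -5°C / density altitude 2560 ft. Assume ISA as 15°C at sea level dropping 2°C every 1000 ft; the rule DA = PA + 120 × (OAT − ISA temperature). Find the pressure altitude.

DA = PA + 120 × (OAT − (15 − 2·PA/1000)) = PA + 120·OAT − 1800 + 0.24·PA = 1.24·PA + 120·OAT − 1800.
So 1.24·PA = 2560 − 120 × (-5) + 1800 = 4960.
PA = 4960 / 1.24 = 4000 ft.

4000 ft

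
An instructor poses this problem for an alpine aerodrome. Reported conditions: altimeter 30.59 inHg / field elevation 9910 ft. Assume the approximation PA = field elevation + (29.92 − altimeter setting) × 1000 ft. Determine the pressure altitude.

9240 ft

Pressure correction = (29.92 − 30.59) × 1000 = -670 ft.
Pressure altitude = 9910 + (-670) = 9240 ft.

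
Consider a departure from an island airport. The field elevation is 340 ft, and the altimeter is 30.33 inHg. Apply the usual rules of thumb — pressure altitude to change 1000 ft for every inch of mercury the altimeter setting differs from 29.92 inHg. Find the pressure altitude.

-70 ft

Pressure correction = (29.92 − 30.33) × 1000 = -410 ft.
Pressure altitude = 340 + (-410) = -70 ft.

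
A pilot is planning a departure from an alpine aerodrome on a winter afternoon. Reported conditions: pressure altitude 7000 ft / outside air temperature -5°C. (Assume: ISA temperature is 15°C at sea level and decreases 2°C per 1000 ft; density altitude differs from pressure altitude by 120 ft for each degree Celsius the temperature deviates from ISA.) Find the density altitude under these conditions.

ISA temperature at 7000 ft = 15 − 2 × (7000/1000) = 1°C.
ISA deviation = -5 − 1 = -6°C.
Density altitude = 7000 + 120 × (-6) = 7000 + (-720) = 6280 ft.

6280 ft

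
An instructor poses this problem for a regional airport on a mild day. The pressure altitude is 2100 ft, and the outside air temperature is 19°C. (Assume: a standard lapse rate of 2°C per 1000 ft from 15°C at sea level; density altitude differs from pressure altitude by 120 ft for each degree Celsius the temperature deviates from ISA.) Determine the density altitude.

3084 ft

ISA temperature at 2100 ft = 15 − 2 × (2100/1000) = 10.8°C.
ISA deviation = 19 − 10.8 = +8.2°C.
Density altitude = 2100 + 120 × (8.2) = 2100 + (+984) = 3084 ft.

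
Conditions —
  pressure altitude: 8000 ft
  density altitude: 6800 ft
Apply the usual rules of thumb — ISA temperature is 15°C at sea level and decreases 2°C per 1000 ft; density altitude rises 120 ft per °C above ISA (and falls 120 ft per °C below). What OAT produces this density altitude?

-11°C

Density altitude − pressure altitude = 6800 − 8000 = -1200 ft.
At 120 ft/°C that is an ISA deviation of -1200/120 = -10°C.
ISA temperature at 8000 ft = 15 − 2 × (8000/1000) = -1°C.
OAT = ISA + deviation = -1 + (-10) = -11°C.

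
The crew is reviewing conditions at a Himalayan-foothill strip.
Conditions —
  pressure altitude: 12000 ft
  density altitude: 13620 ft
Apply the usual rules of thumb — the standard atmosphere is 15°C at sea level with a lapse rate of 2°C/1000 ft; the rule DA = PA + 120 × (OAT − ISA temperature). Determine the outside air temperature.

4.5°C

Density altitude − pressure altitude = 13620 − 12000 = +1620 ft.
At 120 ft/°C that is an ISA deviation of 1620/120 = +13.5°C.
ISA temperature at 12000 ft = 15 − 2 × (12000/1000) = -9°C.
OAT = ISA + deviation = -9 + (+13.5) = 4.5°C.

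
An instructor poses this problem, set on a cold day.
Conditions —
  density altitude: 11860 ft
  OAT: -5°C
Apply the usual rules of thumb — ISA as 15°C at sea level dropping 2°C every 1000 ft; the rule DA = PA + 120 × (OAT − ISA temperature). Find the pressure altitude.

DA = PA + 120 × (OAT − (15 − 2·PA/1000)) = PA + 120·OAT − 1800 + 0.24·PA = 1.24·PA + 120·OAT − 1800.
So 1.24·PA = 11860 − 120 × (-5) + 1800 = 14260.
PA = 14260 / 1.24 = 11500 ft.

11500 ft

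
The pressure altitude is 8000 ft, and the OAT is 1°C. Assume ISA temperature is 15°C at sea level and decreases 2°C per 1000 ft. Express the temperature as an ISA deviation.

ISA temperature at 8000 ft = 15 − 2 × (8000/1000) = -1°C.
Deviation = OAT − ISA = 1 − (-1) = +2°C.

ISA+2°C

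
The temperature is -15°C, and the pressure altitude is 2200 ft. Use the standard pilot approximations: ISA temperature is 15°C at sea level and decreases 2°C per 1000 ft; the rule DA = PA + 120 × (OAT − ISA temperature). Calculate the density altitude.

-872 ft

ISA temperature at 2200 ft = 15 − 2 × (2200/1000) = 10.6°C.
ISA deviation = -15 − 10.6 = -25.6°C.
Density altitude = 2200 + 120 × (-25.6) = 2200 + (-3072) = -872 ft.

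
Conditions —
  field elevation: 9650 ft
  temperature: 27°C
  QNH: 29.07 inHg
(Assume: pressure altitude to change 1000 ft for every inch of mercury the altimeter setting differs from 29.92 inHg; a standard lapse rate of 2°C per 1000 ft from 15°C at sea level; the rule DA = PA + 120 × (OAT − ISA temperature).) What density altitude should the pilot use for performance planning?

Pressure altitude = 9650 + (29.92 − 29.07) × 1000 = 9650 + (+850) = 10500 ft.
ISA temperature at 10500 ft = 15 − 2 × (10500/1000) = -6°C.
ISA deviation = 27 − (-6) = +33°C.
Density altitude = 10500 + 120 × (33) = 14460 ft.

14460 ft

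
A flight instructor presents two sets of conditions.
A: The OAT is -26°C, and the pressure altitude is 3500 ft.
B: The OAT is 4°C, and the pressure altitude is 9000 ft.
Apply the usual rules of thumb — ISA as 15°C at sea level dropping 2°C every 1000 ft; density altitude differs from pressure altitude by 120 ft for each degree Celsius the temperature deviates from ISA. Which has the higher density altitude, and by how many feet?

A: ISA temp = 8°C, deviation -34°C, DA = 3500 + 120 × (-34) = -580 ft.
B: ISA temp = -3°C, deviation +7°C, DA = 9000 + 120 × 7 = 9840 ft.
B is higher by 9840 − (-580) = 10420 ft.

B by 10420 ft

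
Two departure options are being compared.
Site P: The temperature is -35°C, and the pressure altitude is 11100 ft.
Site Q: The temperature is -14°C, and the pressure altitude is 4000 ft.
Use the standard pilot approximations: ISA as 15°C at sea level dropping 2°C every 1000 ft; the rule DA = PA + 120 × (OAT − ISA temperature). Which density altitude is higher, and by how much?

Site P: ISA temp = -7.2°C, deviation -27.8°C, DA = 11100 + 120 × (-27.8) = 7764 ft.
Site Q: ISA temp = 7°C, deviation -21°C, DA = 4000 + 120 × (-21) = 1480 ft.
Site P is higher by 7764 − 1480 = 6284 ft.

Site P by 6284 ft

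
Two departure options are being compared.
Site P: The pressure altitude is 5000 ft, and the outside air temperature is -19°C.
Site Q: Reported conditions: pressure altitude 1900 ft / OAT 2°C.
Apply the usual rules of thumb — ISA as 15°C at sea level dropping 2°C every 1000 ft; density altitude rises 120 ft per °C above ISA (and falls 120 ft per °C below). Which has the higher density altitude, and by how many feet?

Site P: ISA temp = 5°C, deviation -24°C, DA = 5000 + 120 × (-24) = 2120 ft.
Site Q: ISA temp = 11.2°C, deviation -9.2°C, DA = 1900 + 120 × (-9.2) = 796 ft.
Site P is higher by 2120 − 796 = 1324 ft.

Site P by 1324 ft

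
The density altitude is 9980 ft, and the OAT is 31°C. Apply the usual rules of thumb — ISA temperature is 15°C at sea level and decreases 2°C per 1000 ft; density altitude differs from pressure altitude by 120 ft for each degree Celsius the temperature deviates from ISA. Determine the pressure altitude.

DA = PA + 120 × (OAT − (15 − 2·PA/1000)) = PA + 120·OAT − 1800 + 0.24·PA = 1.24·PA + 120·OAT − 1800.
So 1.24·PA = 9980 − 120 × 31 + 1800 = 8060.
PA = 8060 / 1.24 = 6500 ft.

6500 ft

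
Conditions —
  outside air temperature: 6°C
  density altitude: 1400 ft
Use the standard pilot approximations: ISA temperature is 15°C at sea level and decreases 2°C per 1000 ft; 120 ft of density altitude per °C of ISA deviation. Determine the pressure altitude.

DA = PA + 120 × (OAT − (15 − 2·PA/1000)) = PA + 120·OAT − 1800 + 0.24·PA = 1.24·PA + 120·OAT − 1800.
So 1.24·PA = 1400 − 120 × 6 + 1800 = 2480.
PA = 2480 / 1.24 = 2000 ft.

2000 ft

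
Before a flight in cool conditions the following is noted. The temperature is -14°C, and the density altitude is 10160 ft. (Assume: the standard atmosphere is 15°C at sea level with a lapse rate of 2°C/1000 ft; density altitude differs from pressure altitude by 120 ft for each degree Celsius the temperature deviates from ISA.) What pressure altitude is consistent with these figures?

DA = PA + 120 × (OAT − (15 − 2·PA/1000)) = PA + 120·OAT − 1800 + 0.24·PA = 1.24·PA + 120·OAT − 1800.
So 1.24·PA = 10160 − 120 × (-14) + 1800 = 13640.
PA = 13640 / 1.24 = 11000 ft.

11000 ft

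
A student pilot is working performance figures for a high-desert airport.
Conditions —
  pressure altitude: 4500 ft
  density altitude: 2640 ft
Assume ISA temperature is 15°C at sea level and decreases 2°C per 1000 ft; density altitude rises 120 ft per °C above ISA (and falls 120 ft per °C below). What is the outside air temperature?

Density altitude − pressure altitude = 2640 − 4500 = -1860 ft.
At 120 ft/°C that is an ISA deviation of -1860/120 = -15.5°C.
ISA temperature at 4500 ft = 15 − 2 × (4500/1000) = 6°C.
OAT = ISA + deviation = 6 + (-15.5) = -9.5°C.

-9.5°C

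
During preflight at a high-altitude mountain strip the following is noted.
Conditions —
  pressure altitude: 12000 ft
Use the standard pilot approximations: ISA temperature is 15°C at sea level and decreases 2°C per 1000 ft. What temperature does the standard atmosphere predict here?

ISA temperature = 15 − 2 × (12000/1000) = 15 − 24 = -9°C.

-9°C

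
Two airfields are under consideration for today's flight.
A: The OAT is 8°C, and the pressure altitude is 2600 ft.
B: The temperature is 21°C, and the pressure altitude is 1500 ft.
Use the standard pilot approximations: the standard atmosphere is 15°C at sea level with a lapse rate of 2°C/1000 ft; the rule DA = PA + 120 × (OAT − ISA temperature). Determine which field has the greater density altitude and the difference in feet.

A: ISA temp = 9.8°C, deviation -1.8°C, DA = 2600 + 120 × (-1.8) = 2384 ft.
B: ISA temp = 12°C, deviation +9°C, DA = 1500 + 120 × 9 = 2580 ft.
B is higher by 2580 − 2384 = 196 ft.

B by 196 ft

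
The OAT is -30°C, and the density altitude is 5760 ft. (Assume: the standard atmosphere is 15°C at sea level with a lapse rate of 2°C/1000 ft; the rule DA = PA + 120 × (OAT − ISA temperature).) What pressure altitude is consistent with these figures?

9000 ft

DA = PA + 120 × (OAT − (15 − 2·PA/1000)) = PA + 120·OAT − 1800 + 0.24·PA = 1.24·PA + 120·OAT − 1800.
So 1.24·PA = 5760 − 120 × (-30) + 1800 = 11160.
PA = 11160 / 1.24 = 9000 ft.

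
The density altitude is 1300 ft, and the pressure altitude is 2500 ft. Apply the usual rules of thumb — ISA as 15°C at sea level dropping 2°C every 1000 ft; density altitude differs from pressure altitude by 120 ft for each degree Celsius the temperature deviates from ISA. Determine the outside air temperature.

0°C

Density altitude − pressure altitude = 1300 − 2500 = -1200 ft.
At 120 ft/°C that is an ISA deviation of -1200/120 = -10°C.
ISA temperature at 2500 ft = 15 − 2 × (2500/1000) = 10°C.
OAT = ISA + deviation = 10 + (-10) = 0°C.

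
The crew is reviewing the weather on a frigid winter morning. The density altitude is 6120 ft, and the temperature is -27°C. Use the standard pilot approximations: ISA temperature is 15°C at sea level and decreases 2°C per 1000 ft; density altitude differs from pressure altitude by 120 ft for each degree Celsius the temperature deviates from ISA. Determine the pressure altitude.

9000 ft

DA = PA + 120 × (OAT − (15 − 2·PA/1000)) = PA + 120·OAT − 1800 + 0.24·PA = 1.24·PA + 120·OAT − 1800.
So 1.24·PA = 6120 − 120 × (-27) + 1800 = 11160.
PA = 11160 / 1.24 = 9000 ft.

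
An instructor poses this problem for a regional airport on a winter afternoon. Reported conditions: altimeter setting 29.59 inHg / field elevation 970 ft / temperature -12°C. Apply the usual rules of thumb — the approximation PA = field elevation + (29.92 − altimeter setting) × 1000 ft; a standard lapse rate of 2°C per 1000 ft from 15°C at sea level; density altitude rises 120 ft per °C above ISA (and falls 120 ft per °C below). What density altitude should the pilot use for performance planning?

-1628 ft

Pressure altitude = 970 + (29.92 − 29.59) × 1000 = 970 + (+330) = 1300 ft.
ISA temperature at 1300 ft = 15 − 2 × (1300/1000) = 12.4°C.
ISA deviation = -12 − 12.4 = -24.4°C.
Density altitude = 1300 + 120 × (-24.4) = -1628 ft.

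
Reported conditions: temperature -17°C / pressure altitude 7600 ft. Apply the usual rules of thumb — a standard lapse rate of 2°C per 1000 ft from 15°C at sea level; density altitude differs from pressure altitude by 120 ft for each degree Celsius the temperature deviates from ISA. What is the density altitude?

ISA temperature at 7600 ft = 15 − 2 × (7600/1000) = -0.2°C.
ISA deviation = -17 − (-0.2) = -16.8°C.
Density altitude = 7600 + 120 × (-16.8) = 7600 + (-2016) = 5584 ft.

5584 ft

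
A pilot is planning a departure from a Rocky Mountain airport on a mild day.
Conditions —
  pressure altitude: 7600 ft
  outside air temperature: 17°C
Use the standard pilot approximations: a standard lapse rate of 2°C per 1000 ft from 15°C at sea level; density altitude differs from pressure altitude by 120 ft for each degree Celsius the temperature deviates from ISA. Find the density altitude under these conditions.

9664 ft

ISA temperature at 7600 ft = 15 − 2 × (7600/1000) = -0.2°C.
ISA deviation = 17 − (-0.2) = +17.2°C.
Density altitude = 7600 + 120 × (17.2) = 7600 + (+2064) = 9664 ft.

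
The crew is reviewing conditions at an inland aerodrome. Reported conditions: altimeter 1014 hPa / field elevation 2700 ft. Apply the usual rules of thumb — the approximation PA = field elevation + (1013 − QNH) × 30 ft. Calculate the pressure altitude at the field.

2670 ft

Pressure correction = (1013 − 1014) × 30 = -30 ft.
Pressure altitude = 2700 + (-30) = 2670 ft.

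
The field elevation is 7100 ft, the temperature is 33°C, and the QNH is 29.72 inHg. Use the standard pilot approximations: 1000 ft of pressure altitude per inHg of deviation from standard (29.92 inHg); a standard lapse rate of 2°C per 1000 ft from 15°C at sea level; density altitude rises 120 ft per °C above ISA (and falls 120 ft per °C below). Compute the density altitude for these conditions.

Pressure altitude = 7100 + (29.92 − 29.72) × 1000 = 7100 + (+200) = 7300 ft.
ISA temperature at 7300 ft = 15 − 2 × (7300/1000) = 0.4°C.
ISA deviation = 33 − 0.4 = +32.6°C.
Density altitude = 7300 + 120 × (32.6) = 11212 ft.

11212 ft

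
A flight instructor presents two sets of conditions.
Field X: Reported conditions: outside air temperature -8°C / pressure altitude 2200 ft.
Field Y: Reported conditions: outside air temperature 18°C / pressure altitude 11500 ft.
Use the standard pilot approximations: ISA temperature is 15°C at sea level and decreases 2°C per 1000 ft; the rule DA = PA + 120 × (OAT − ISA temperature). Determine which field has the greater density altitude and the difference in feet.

Field Y by 14652 ft

Field X: ISA temp = 10.6°C, deviation -18.6°C, DA = 2200 + 120 × (-18.6) = -32 ft.
Field Y: ISA temp = -8°C, deviation +26°C, DA = 11500 + 120 × 26 = 14620 ft.
Field Y is higher by 14620 − (-32) = 14652 ft.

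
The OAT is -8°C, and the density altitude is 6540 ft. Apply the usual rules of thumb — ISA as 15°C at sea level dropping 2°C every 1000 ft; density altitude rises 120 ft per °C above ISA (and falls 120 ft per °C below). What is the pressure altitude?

7500 ft

DA = PA + 120 × (OAT − (15 − 2·PA/1000)) = PA + 120·OAT − 1800 + 0.24·PA = 1.24·PA + 120·OAT − 1800.
So 1.24·PA = 6540 − 120 × (-8) + 1800 = 9300.
PA = 9300 / 1.24 = 7500 ft.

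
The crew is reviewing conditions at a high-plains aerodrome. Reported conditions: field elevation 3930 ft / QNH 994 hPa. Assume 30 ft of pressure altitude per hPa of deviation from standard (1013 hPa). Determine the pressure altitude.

4500 ft

Pressure correction = (1013 − 994) × 30 = +570 ft.
Pressure altitude = 3930 + (+570) = 4500 ft.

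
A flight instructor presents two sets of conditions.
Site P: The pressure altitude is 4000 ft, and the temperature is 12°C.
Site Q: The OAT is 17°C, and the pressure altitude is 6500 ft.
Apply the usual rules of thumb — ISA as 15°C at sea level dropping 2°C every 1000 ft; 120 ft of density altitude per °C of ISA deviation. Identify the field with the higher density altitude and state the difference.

Site Q by 3700 ft

Site P: ISA temp = 7°C, deviation +5°C, DA = 4000 + 120 × 5 = 4600 ft.
Site Q: ISA temp = 2°C, deviation +15°C, DA = 6500 + 120 × 15 = 8300 ft.
Site Q is higher by 8300 − 4600 = 3700 ft.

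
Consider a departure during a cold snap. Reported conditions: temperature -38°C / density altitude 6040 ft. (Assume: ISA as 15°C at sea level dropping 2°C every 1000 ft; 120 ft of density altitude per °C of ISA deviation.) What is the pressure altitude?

DA = PA + 120 × (OAT − (15 − 2·PA/1000)) = PA + 120·OAT − 1800 + 0.24·PA = 1.24·PA + 120·OAT − 1800.
So 1.24·PA = 6040 − 120 × (-38) + 1800 = 12400.
PA = 12400 / 1.24 = 10000 ft.

10000 ft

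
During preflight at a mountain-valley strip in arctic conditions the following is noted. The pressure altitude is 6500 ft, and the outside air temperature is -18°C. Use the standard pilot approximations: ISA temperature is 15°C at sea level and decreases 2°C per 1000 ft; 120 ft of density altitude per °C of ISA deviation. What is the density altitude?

ISA temperature at 6500 ft = 15 − 2 × (6500/1000) = 2°C.
ISA deviation = -18 − 2 = -20°C.
Density altitude = 6500 + 120 × (-20) = 6500 + (-2400) = 4100 ft.

4100 ft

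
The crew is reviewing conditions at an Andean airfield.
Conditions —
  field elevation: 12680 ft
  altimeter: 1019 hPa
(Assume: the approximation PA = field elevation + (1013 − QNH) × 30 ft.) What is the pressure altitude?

Pressure correction = (1013 − 1019) × 30 = -180 ft.
Pressure altitude = 12680 + (-180) = 12500 ft.

12500 ft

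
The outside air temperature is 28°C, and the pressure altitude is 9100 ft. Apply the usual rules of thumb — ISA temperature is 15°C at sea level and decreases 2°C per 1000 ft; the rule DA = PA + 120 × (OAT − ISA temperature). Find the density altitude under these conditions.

12844 ft

ISA temperature at 9100 ft = 15 − 2 × (9100/1000) = -3.2°C.
ISA deviation = 28 − (-3.2) = +31.2°C.
Density altitude = 9100 + 120 × (31.2) = 9100 + (+3744) = 12844 ft.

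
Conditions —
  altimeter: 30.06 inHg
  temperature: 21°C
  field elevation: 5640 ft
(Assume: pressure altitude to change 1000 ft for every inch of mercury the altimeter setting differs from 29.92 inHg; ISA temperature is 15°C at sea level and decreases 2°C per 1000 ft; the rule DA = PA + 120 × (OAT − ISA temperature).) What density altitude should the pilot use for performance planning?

Pressure altitude = 5640 + (29.92 − 30.06) × 1000 = 5640 + (-140) = 5500 ft.
ISA temperature at 5500 ft = 15 − 2 × (5500/1000) = 4°C.
ISA deviation = 21 − 4 = +17°C.
Density altitude = 5500 + 120 × (17) = 7540 ft.

7540 ft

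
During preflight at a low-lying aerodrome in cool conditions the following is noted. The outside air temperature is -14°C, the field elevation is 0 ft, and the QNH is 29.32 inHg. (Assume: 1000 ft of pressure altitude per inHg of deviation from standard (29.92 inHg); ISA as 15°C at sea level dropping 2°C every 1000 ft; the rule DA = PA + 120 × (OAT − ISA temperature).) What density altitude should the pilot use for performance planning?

-2736 ft

Pressure altitude = 0 + (29.92 − 29.32) × 1000 = 0 + (+600) = 600 ft.
ISA temperature at 600 ft = 15 − 2 × (600/1000) = 13.8°C.
ISA deviation = -14 − 13.8 = -27.8°C.
Density altitude = 600 + 120 × (-27.8) = -2736 ft.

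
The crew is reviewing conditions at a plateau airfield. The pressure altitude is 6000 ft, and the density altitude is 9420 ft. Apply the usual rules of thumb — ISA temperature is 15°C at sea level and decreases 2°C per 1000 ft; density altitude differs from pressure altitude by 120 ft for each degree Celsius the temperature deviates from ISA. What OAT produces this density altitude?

Density altitude − pressure altitude = 9420 − 6000 = +3420 ft.
At 120 ft/°C that is an ISA deviation of 3420/120 = +28.5°C.
ISA temperature at 6000 ft = 15 − 2 × (6000/1000) = 3°C.
OAT = ISA + deviation = 3 + (+28.5) = 31.5°C.

31.5°C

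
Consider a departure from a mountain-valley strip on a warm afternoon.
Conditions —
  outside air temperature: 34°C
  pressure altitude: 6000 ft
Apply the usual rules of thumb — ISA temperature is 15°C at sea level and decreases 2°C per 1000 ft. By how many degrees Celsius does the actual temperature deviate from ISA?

ISA+31°C

ISA temperature at 6000 ft = 15 − 2 × (6000/1000) = 3°C.
Deviation = OAT − ISA = 34 − 3 = +31°C.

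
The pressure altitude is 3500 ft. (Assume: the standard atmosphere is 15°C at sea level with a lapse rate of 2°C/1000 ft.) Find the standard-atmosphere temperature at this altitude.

8°C

ISA temperature = 15 − 2 × (3500/1000) = 15 − 7 = 8°C.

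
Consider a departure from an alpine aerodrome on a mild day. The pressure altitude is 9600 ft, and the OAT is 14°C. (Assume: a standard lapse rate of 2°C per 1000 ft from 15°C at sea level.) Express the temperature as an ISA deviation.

ISA+18.2°C

ISA temperature at 9600 ft = 15 − 2 × (9600/1000) = -4.2°C.
Deviation = OAT − ISA = 14 − (-4.2) = +18.2°C.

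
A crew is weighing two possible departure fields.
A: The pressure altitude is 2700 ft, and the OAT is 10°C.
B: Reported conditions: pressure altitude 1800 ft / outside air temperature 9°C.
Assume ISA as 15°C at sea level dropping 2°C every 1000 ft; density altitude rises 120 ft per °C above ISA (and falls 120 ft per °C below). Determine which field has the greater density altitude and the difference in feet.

A by 1236 ft

A: ISA temp = 9.6°C, deviation +0.4°C, DA = 2700 + 120 × 0.4 = 2748 ft.
B: ISA temp = 11.4°C, deviation -2.4°C, DA = 1800 + 120 × (-2.4) = 1512 ft.
A is higher by 2748 − 1512 = 1236 ft.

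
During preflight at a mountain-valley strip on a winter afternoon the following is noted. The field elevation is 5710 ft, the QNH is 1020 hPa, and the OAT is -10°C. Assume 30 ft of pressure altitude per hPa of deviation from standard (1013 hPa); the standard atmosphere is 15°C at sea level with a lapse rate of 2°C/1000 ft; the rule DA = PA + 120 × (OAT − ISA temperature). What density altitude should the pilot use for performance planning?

Pressure altitude = 5710 + (1013 − 1020) × 30 = 5710 + (-210) = 5500 ft.
ISA temperature at 5500 ft = 15 − 2 × (5500/1000) = 4°C.
ISA deviation = -10 − 4 = -14°C.
Density altitude = 5500 + 120 × (-14) = 3820 ft.

3820 ft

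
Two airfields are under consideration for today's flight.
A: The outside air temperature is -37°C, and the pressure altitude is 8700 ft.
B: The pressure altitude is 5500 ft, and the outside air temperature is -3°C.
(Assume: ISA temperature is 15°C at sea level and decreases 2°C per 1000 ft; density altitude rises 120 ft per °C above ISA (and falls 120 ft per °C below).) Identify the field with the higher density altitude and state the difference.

A: ISA temp = -2.4°C, deviation -34.6°C, DA = 8700 + 120 × (-34.6) = 4548 ft.
B: ISA temp = 4°C, deviation -7°C, DA = 5500 + 120 × (-7) = 4660 ft.
B is higher by 4660 − 4548 = 112 ft.

B by 112 ft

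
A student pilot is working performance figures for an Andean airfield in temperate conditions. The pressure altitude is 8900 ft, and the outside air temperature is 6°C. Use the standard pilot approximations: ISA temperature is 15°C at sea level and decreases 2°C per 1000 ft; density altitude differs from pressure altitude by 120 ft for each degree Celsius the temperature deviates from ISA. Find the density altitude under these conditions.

9956 ft

ISA temperature at 8900 ft = 15 − 2 × (8900/1000) = -2.8°C.
ISA deviation = 6 − (-2.8) = +8.8°C.
Density altitude = 8900 + 120 × (8.8) = 8900 + (+1056) = 9956 ft.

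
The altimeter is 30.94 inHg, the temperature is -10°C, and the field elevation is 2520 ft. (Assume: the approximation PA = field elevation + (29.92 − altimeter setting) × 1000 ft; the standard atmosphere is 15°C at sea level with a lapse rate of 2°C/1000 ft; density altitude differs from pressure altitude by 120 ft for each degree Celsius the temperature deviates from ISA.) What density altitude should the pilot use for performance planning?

-1140 ft

Pressure altitude = 2520 + (29.92 − 30.94) × 1000 = 2520 + (-1020) = 1500 ft.
ISA temperature at 1500 ft = 15 − 2 × (1500/1000) = 12°C.
ISA deviation = -10 − 12 = -22°C.
Density altitude = 1500 + 120 × (-22) = -1140 ft.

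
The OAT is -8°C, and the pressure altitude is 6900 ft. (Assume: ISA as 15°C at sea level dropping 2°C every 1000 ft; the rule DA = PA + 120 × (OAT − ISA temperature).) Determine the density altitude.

ISA temperature at 6900 ft = 15 − 2 × (6900/1000) = 1.2°C.
ISA deviation = -8 − 1.2 = -9.2°C.
Density altitude = 6900 + 120 × (-9.2) = 6900 + (-1104) = 5796 ft.

5796 ft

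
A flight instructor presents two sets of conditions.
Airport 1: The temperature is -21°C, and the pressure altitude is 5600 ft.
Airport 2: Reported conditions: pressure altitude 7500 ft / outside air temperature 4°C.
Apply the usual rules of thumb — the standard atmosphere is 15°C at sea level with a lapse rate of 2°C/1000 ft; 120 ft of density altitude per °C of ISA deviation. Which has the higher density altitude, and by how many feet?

Airport 2 by 5356 ft

Airport 1: ISA temp = 3.8°C, deviation -24.8°C, DA = 5600 + 120 × (-24.8) = 2624 ft.
Airport 2: ISA temp = 0°C, deviation +4°C, DA = 7500 + 120 × 4 = 7980 ft.
Airport 2 is higher by 7980 − 2624 = 5356 ft.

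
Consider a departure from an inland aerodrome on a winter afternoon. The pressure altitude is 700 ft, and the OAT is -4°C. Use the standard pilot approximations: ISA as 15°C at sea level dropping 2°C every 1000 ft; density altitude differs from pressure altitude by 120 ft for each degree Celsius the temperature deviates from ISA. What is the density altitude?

-1412 ft

ISA temperature at 700 ft = 15 − 2 × (700/1000) = 13.6°C.
ISA deviation = -4 − 13.6 = -17.6°C.
Density altitude = 700 + 120 × (-17.6) = 700 + (-2112) = -1412 ft.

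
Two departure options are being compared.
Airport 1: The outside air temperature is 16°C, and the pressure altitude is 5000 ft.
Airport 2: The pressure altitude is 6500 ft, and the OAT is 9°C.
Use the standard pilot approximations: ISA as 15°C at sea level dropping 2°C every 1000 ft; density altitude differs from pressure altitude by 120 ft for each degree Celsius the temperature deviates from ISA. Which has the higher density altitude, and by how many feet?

Airport 1: ISA temp = 5°C, deviation +11°C, DA = 5000 + 120 × 11 = 6320 ft.
Airport 2: ISA temp = 2°C, deviation +7°C, DA = 6500 + 120 × 7 = 7340 ft.
Airport 2 is higher by 7340 − 6320 = 1020 ft.

Airport 2 by 1020 ft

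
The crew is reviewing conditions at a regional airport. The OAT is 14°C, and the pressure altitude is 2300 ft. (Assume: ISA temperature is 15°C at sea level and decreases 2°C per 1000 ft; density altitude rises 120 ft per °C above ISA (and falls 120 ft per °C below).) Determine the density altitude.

2732 ft

ISA temperature at 2300 ft = 15 − 2 × (2300/1000) = 10.4°C.
ISA deviation = 14 − 10.4 = +3.6°C.
Density altitude = 2300 + 120 × (3.6) = 2300 + (+432) = 2732 ft.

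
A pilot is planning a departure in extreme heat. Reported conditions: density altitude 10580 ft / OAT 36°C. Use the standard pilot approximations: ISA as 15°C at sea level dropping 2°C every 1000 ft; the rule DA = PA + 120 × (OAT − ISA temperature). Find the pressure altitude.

6500 ft

DA = PA + 120 × (OAT − (15 − 2·PA/1000)) = PA + 120·OAT − 1800 + 0.24·PA = 1.24·PA + 120·OAT − 1800.
So 1.24·PA = 10580 − 120 × 36 + 1800 = 8060.
PA = 8060 / 1.24 = 6500 ft.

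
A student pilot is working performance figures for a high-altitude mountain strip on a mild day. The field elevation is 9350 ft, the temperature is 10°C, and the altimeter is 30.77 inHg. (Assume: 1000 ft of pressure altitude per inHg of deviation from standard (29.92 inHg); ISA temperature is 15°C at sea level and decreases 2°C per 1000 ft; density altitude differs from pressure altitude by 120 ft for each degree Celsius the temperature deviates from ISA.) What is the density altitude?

Pressure altitude = 9350 + (29.92 − 30.77) × 1000 = 9350 + (-850) = 8500 ft.
ISA temperature at 8500 ft = 15 − 2 × (8500/1000) = -2°C.
ISA deviation = 10 − (-2) = +12°C.
Density altitude = 8500 + 120 × (12) = 9940 ft.

9940 ft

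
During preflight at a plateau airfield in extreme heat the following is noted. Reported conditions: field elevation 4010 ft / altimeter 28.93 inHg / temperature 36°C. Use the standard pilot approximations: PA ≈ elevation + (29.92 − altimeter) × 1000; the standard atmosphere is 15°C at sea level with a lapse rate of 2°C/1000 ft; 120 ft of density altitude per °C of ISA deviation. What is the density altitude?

8720 ft

Pressure altitude = 4010 + (29.92 − 28.93) × 1000 = 4010 + (+990) = 5000 ft.
ISA temperature at 5000 ft = 15 − 2 × (5000/1000) = 5°C.
ISA deviation = 36 − 5 = +31°C.
Density altitude = 5000 + 120 × (31) = 8720 ft.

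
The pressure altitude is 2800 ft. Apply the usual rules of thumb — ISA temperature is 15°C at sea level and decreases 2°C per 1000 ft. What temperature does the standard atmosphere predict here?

9.4°C

ISA temperature = 15 − 2 × (2800/1000) = 15 − 5.6 = 9.4°C.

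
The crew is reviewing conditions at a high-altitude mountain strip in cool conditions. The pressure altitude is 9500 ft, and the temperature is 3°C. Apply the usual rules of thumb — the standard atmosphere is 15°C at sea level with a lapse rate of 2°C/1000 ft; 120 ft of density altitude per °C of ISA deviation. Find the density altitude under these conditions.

10340 ft

ISA temperature at 9500 ft = 15 − 2 × (9500/1000) = -4°C.
ISA deviation = 3 − (-4) = +7°C.
Density altitude = 9500 + 120 × (7) = 9500 + (+840) = 10340 ft.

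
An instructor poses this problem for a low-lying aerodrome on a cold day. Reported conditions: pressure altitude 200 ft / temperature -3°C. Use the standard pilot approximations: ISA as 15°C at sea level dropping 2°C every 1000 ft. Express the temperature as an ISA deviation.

ISA-17.6°C

ISA temperature at 200 ft = 15 − 2 × (200/1000) = 14.6°C.
Deviation = OAT − ISA = -3 − 14.6 = -17.6°C.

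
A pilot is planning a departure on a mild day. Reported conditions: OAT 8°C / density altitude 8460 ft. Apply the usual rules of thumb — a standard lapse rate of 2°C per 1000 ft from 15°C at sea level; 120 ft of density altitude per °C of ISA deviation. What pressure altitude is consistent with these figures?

DA = PA + 120 × (OAT − (15 − 2·PA/1000)) = PA + 120·OAT − 1800 + 0.24·PA = 1.24·PA + 120·OAT − 1800.
So 1.24·PA = 8460 − 120 × 8 + 1800 = 9300.
PA = 9300 / 1.24 = 7500 ft.

7500 ft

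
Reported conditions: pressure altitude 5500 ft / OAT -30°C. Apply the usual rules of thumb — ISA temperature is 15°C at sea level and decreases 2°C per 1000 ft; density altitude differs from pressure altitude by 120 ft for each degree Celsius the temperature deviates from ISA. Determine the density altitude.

1420 ft

ISA temperature at 5500 ft = 15 − 2 × (5500/1000) = 4°C.
ISA deviation = -30 − 4 = -34°C.
Density altitude = 5500 + 120 × (-34) = 5500 + (-4080) = 1420 ft.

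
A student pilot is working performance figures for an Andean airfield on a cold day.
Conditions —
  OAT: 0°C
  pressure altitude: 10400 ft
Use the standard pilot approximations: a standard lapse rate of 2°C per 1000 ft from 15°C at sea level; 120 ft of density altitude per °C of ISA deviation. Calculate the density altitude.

ISA temperature at 10400 ft = 15 − 2 × (10400/1000) = -5.8°C.
ISA deviation = 0 − (-5.8) = +5.8°C.
Density altitude = 10400 + 120 × (5.8) = 10400 + (+696) = 11096 ft.

11096 ft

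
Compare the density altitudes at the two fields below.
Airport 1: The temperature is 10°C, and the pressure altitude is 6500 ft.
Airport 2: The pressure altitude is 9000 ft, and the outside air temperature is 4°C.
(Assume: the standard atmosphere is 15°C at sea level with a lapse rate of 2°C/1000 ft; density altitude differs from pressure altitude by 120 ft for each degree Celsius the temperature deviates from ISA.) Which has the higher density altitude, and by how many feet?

Airport 1: ISA temp = 2°C, deviation +8°C, DA = 6500 + 120 × 8 = 7460 ft.
Airport 2: ISA temp = -3°C, deviation +7°C, DA = 9000 + 120 × 7 = 9840 ft.
Airport 2 is higher by 9840 − 7460 = 2380 ft.

Airport 2 by 2380 ft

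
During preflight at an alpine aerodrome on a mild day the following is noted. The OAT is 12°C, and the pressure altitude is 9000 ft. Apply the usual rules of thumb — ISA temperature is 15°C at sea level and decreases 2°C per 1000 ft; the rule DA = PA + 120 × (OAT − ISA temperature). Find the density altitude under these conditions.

ISA temperature at 9000 ft = 15 − 2 × (9000/1000) = -3°C.
ISA deviation = 12 − (-3) = +15°C.
Density altitude = 9000 + 120 × (15) = 9000 + (+1800) = 10800 ft.

10800 ft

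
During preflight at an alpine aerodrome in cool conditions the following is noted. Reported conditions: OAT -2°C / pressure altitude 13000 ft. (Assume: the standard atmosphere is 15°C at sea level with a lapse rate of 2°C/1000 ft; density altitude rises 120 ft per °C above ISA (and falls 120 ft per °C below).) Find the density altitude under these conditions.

ISA temperature at 13000 ft = 15 − 2 × (13000/1000) = -11°C.
ISA deviation = -2 − (-11) = +9°C.
Density altitude = 13000 + 120 × (9) = 13000 + (+1080) = 14080 ft.

14080 ft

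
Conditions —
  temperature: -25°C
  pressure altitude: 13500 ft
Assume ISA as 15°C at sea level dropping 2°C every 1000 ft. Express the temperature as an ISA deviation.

ISA-13°C

ISA temperature at 13500 ft = 15 − 2 × (13500/1000) = -12°C.
Deviation = OAT − ISA = -25 − (-12) = -13°C.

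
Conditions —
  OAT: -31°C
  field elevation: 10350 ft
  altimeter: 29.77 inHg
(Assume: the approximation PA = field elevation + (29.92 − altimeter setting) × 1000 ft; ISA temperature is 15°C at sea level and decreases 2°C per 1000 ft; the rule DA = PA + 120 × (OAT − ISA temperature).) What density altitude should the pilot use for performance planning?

7500 ft

Pressure altitude = 10350 + (29.92 − 29.77) × 1000 = 10350 + (+150) = 10500 ft.
ISA temperature at 10500 ft = 15 − 2 × (10500/1000) = -6°C.
ISA deviation = -31 − (-6) = -25°C.
Density altitude = 10500 + 120 × (-25) = 7500 ft.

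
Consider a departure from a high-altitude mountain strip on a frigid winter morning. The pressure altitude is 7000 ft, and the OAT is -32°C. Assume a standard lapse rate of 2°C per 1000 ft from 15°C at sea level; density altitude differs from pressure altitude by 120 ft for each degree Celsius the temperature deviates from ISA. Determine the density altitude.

3040 ft

ISA temperature at 7000 ft = 15 − 2 × (7000/1000) = 1°C.
ISA deviation = -32 − 1 = -33°C.
Density altitude = 7000 + 120 × (-33) = 7000 + (-3960) = 3040 ft.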